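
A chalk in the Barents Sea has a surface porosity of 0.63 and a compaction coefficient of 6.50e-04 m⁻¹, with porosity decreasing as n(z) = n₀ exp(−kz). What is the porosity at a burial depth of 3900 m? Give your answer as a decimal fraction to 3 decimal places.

0.050

Working in km (1 km = 1000 m; k in km⁻¹ = k in m⁻¹ × 1000):
n = n₀·exp(−k·z) = 0.63 × exp(−0.65 × 3.9) = 0.63 × exp(−2.535)
  = 0.63 × 0.0793 = 0.0499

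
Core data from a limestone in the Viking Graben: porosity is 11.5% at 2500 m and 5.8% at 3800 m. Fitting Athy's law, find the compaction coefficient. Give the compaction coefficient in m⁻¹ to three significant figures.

Working in km (1 km = 1000 m; β in km⁻¹ = β in m⁻¹ × 1000):
Athy: n(d) = n₀ e^(−βd) ⇒ n₁/n₂ = e^{β(d₂−d₁)} ⇒ β = ln(n₁/n₂)/(d₂−d₁)
β = ln(0.115/0.058) / (3.8 − 2.5) = ln(1.983) / 1.3 = 0.6845 / 1.3 = 0.5265 km⁻¹

0.000527 m⁻¹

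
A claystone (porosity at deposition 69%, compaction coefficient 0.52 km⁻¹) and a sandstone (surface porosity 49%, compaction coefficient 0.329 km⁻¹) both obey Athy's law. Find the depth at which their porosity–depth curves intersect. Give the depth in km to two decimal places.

1.79 km

Set phi₀ₐ e^(−cₐZ) = phi₀ᵦ e^(−cᵦZ) ⇒ ln(phi₀ₐ/phi₀ᵦ) = (cₐ − cᵦ)·Z
Z = ln(0.69/0.49) / (0.52 − 0.329) = 0.3423 / 0.191 = 1.792 km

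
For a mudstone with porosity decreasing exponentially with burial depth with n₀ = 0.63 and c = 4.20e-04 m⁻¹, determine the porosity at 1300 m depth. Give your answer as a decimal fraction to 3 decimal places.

Working in km (1 km = 1000 m; c in km⁻¹ = c in m⁻¹ × 1000):
n = n₀·exp(−c·z) = 0.63 × exp(−0.42 × 1.3) = 0.63 × exp(−0.546)
  = 0.63 × 0.5793 = 0.3649

0.365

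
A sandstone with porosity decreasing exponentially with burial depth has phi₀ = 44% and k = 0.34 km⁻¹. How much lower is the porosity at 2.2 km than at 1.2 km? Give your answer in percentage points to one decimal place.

8.4 percentage points

phi(1.2) = 0.44·e^(−0.34×1.2) = 0.2926
phi(2.2) = 0.44·e^(−0.34×2.2) = 0.2083
Δphi = 0.2926 − 0.2083 = 0.0843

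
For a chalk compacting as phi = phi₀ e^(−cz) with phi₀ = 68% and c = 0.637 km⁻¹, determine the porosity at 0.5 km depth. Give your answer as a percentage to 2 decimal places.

phi = phi₀·exp(−c·z) = 0.68 × exp(−0.637 × 0.5) = 0.68 × exp(−0.3185)
  = 0.68 × 0.7272 = 0.4945

49.45%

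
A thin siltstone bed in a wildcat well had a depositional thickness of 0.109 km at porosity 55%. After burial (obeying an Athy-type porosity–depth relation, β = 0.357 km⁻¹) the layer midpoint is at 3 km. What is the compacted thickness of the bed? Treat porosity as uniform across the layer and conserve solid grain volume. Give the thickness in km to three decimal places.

0.060 km

Porosity at 3 km: φ = 0.55·exp(−0.357×3) = 0.1885
Solid-volume conservation: h(1−φ) = h₀(1−φ₀) ⇒ h = h₀·(1−φ₀)/(1−φ)
h = 0.109 × (1 − 0.55)/(1 − 0.1885) = 0.109 × 0.5545 = 0.0604 km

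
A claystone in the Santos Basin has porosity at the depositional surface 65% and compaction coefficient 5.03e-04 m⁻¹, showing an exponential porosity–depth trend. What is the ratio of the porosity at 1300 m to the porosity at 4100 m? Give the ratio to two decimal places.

4.09

Working in km (1 km = 1000 m; k in km⁻¹ = k in m⁻¹ × 1000):
n(z₁)/n(z₂) = e^(−k·z₁)/e^(−k·z₂) = e^{k(z₂−z₁)}
= exp(0.503 × 2.8) = exp(1.408) = 4.0894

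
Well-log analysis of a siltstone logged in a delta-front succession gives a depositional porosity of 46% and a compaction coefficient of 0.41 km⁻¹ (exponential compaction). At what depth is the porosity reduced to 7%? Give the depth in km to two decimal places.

Invert Athy's law: d = ln(φ₀/φ) / k
d = ln(0.46/0.07) / 0.41 = ln(6.571) / 0.41 = 1.8827 / 0.41 = 4.592 km

4.59 km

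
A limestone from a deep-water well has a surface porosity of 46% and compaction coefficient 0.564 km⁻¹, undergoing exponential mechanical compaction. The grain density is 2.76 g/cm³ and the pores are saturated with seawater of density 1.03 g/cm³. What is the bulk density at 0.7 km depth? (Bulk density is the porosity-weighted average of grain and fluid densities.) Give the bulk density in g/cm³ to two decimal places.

2.22 g/cm³

Porosity at depth: n = 0.46·exp(−0.564×0.7) = 0.46×0.6738 = 0.3100
Bulk density: ρ_b = (1−n)ρ_g + n·ρ_f = 0.6900×2.76 + 0.3100×1.03
       = 1.905 + 0.319 = 2.224 g/cm³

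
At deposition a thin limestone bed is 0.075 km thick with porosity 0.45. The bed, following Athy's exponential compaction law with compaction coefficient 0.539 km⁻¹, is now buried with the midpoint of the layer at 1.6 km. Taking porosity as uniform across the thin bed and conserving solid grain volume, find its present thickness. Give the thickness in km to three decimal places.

Porosity at 1.6 km: phi = 0.45·exp(−0.539×1.6) = 0.1900
Solid-volume conservation: h(1−phi) = h₀(1−phi₀) ⇒ h = h₀·(1−phi₀)/(1−phi)
h = 0.075 × (1 − 0.45)/(1 − 0.1900) = 0.075 × 0.6790 = 0.0509 km

0.051 km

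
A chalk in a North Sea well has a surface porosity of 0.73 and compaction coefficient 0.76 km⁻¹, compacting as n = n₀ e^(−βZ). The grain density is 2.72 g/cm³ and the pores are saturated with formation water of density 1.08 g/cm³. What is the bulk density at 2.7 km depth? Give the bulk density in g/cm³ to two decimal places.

2.57 g/cm³

Porosity at depth: n = 0.73·exp(−0.76×2.7) = 0.73×0.1285 = 0.0938
Bulk density: ρ_b = (1−n)ρ_g + n·ρ_f = 0.9062×2.72 + 0.0938×1.08
       = 2.465 + 0.101 = 2.566 g/cm³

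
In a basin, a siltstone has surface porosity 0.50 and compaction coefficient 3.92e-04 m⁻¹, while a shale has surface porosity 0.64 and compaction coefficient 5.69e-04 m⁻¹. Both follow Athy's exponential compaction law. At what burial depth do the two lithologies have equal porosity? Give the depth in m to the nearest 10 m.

1390 m

Working in km (1 km = 1000 m; c in km⁻¹ = c in m⁻¹ × 1000):
Set phi₀ₐ e^(−cₐd) = phi₀ᵦ e^(−cᵦd) ⇒ ln(phi₀ₐ/phi₀ᵦ) = (cₐ − cᵦ)·d
d = ln(0.5/0.64) / (0.392 − 0.569) = -0.2469 / -0.177 = 1.395 km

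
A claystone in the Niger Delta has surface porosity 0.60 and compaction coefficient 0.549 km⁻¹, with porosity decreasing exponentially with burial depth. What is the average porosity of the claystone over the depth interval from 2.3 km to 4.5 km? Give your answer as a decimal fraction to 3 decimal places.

0.099

⟨n⟩ = (1/(d₂−d₁)) ∫ n₀ e^(−kd) dd = n₀·(e^(−k·d₁) − e^(−k·d₂)) / (k·(d₂−d₁))
e^(−0.549×2.3) = 0.2829; e^(−0.549×4.5) = 0.0845
⟨n⟩ = 0.6 × (0.2829 − 0.0845) / (0.549 × 2.2) = 0.6 × 0.1642 = 0.0985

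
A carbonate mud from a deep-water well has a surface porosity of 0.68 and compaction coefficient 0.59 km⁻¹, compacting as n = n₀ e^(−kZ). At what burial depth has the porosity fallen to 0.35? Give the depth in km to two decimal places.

Invert Athy's law: Z = ln(n₀/n) / k
Z = ln(0.68/0.35) / 0.59 = ln(1.943) / 0.59 = 0.6642 / 0.59 = 1.126 km

1.13 km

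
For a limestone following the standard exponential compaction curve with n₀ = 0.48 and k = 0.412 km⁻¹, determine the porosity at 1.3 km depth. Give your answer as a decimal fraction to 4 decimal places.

0.2810

n = n₀·exp(−k·d) = 0.48 × exp(−0.412 × 1.3) = 0.48 × exp(−0.5356)
  = 0.48 × 0.5853 = 0.2810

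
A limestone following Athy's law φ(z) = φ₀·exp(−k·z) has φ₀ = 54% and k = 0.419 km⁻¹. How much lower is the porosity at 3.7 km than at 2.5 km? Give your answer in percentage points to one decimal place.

7.5 percentage points

φ(2.5) = 0.54·e^(−0.419×2.5) = 0.1894
φ(3.7) = 0.54·e^(−0.419×3.7) = 0.1146
Δφ = 0.1894 − 0.1146 = 0.0749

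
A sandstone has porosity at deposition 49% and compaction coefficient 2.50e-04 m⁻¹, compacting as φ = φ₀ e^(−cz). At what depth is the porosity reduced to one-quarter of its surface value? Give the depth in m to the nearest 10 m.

Working in km (1 km = 1000 m; c in km⁻¹ = c in m⁻¹ × 1000):
φ/φ₀ = 1/4 ⇒ exp(−c·z) = 1/4 ⇒ z = ln(4) / c
z = 1.3863 / 0.25 = 5.545 km

5550 m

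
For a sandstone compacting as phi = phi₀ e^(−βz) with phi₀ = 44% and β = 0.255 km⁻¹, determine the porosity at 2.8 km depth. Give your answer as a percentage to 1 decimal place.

21.5%

phi = phi₀·exp(−β·z) = 0.44 × exp(−0.255 × 2.8) = 0.44 × exp(−0.714)
  = 0.44 × 0.4897 = 0.2155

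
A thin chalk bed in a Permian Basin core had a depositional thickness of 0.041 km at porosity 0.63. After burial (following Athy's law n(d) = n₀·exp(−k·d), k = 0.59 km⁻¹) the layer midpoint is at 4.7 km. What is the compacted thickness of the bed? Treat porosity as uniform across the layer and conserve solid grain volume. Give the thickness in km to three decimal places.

Porosity at 4.7 km: n = 0.63·exp(−0.59×4.7) = 0.0394
Solid-volume conservation: h(1−n) = h₀(1−n₀) ⇒ h = h₀·(1−n₀)/(1−n)
h = 0.041 × (1 − 0.63)/(1 − 0.0394) = 0.041 × 0.3852 = 0.0158 km

0.016 km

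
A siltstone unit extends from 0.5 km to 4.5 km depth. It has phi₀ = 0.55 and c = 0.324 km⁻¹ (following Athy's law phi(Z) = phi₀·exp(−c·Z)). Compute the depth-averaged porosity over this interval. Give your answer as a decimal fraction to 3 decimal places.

0.262

⟨phi⟩ = (1/(Z₂−Z₁)) ∫ phi₀ e^(−cZ) dZ = phi₀·(e^(−c·Z₁) − e^(−c·Z₂)) / (c·(Z₂−Z₁))
e^(−0.324×0.5) = 0.8504; e^(−0.324×4.5) = 0.2327
⟨phi⟩ = 0.55 × (0.8504 − 0.2327) / (0.324 × 4) = 0.55 × 0.4767 = 0.2622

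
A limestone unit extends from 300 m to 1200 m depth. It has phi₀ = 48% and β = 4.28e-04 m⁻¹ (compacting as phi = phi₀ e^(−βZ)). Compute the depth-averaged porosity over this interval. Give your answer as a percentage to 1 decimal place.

Working in km (1 km = 1000 m; β in km⁻¹ = β in m⁻¹ × 1000):
⟨phi⟩ = (1/(Z₂−Z₁)) ∫ phi₀ e^(−βZ) dZ = phi₀·(e^(−β·Z₁) − e^(−β·Z₂)) / (β·(Z₂−Z₁))
e^(−0.428×0.3) = 0.8795; e^(−0.428×1.2) = 0.5983
⟨phi⟩ = 0.48 × (0.8795 − 0.5983) / (0.428 × 0.9) = 0.48 × 0.7299 = 0.3504

35.0%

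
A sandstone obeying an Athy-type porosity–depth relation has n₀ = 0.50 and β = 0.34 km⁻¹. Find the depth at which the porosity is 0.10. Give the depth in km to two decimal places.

4.73 km

Invert Athy's law: d = ln(n₀/n) / β
d = ln(0.5/0.1) / 0.34 = ln(5) / 0.34 = 1.6094 / 0.34 = 4.734 km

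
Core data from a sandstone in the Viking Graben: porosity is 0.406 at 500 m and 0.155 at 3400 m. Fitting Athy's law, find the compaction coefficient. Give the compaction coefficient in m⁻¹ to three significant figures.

Working in km (1 km = 1000 m; c in km⁻¹ = c in m⁻¹ × 1000):
Athy: n(z) = n₀ e^(−cz) ⇒ n₁/n₂ = e^{c(z₂−z₁)} ⇒ c = ln(n₁/n₂)/(z₂−z₁)
c = ln(0.406/0.155) / (3.4 − 0.5) = ln(2.619) / 2.9 = 0.9629 / 2.9 = 0.332 km⁻¹

0.000332 m⁻¹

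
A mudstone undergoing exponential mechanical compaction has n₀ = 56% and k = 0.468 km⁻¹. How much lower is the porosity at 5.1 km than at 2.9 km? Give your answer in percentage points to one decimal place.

n(2.9) = 0.56·e^(−0.468×2.9) = 0.1441
n(5.1) = 0.56·e^(−0.468×5.1) = 0.0515
Δn = 0.1441 − 0.0515 = 0.0927

9.3 percentage points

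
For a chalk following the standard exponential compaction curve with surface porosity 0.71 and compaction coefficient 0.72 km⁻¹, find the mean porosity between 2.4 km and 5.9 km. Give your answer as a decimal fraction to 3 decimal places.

⟨φ⟩ = (1/(z₂−z₁)) ∫ φ₀ e^(−kz) dz = φ₀·(e^(−k·z₁) − e^(−k·z₂)) / (k·(z₂−z₁))
e^(−0.72×2.4) = 0.1776; e^(−0.72×5.9) = 0.0143
⟨φ⟩ = 0.71 × (0.1776 − 0.0143) / (0.72 × 3.5) = 0.71 × 0.0648 = 0.0460

0.046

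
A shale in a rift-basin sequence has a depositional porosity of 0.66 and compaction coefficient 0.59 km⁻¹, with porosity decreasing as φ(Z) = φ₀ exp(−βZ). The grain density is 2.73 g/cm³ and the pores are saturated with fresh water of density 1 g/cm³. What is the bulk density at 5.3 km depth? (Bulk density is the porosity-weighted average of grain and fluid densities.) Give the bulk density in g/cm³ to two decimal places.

2.68 g/cm³

Porosity at depth: φ = 0.66·exp(−0.59×5.3) = 0.66×0.0438 = 0.0289
Bulk density: ρ_b = (1−φ)ρ_g + φ·ρ_f = 0.9711×2.73 + 0.0289×1
       = 2.651 + 0.029 = 2.680 g/cm³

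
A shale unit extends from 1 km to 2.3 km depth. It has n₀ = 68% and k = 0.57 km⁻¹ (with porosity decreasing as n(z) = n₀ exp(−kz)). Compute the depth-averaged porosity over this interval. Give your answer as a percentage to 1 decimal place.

⟨n⟩ = (1/(z₂−z₁)) ∫ n₀ e^(−kz) dz = n₀·(e^(−k·z₁) − e^(−k·z₂)) / (k·(z₂−z₁))
e^(−0.57×1) = 0.5655; e^(−0.57×2.3) = 0.2696
⟨n⟩ = 0.68 × (0.5655 − 0.2696) / (0.57 × 1.3) = 0.68 × 0.3994 = 0.2716

27.2%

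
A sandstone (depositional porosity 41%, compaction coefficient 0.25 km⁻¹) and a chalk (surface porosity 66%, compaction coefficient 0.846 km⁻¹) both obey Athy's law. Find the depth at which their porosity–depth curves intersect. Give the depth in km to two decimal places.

0.80 km

Set n₀ₐ e^(−βₐd) = n₀ᵦ e^(−βᵦd) ⇒ ln(n₀ₐ/n₀ᵦ) = (βₐ − βᵦ)·d
d = ln(0.41/0.66) / (0.25 − 0.846) = -0.4761 / -0.596 = 0.799 km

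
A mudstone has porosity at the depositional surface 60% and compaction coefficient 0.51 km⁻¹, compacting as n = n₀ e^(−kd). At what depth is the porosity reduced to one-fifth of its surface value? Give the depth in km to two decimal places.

3.16 km

n/n₀ = 1/5 ⇒ exp(−k·d) = 1/5 ⇒ d = ln(5) / k
d = 1.6094 / 0.51 = 3.156 km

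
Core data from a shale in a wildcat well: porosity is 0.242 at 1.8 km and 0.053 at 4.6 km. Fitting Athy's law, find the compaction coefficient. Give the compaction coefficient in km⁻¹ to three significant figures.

Athy: phi(z) = phi₀ e^(−βz) ⇒ phi₁/phi₂ = e^{β(z₂−z₁)} ⇒ β = ln(phi₁/phi₂)/(z₂−z₁)
β = ln(0.242/0.053) / (4.6 − 1.8) = ln(4.566) / 2.8 = 1.5186 / 2.8 = 0.5424 km⁻¹

0.542 km⁻¹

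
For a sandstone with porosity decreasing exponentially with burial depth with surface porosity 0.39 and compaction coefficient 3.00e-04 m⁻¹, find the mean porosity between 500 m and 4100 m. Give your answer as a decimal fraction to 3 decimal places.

0.205

Working in km (1 km = 1000 m; k in km⁻¹ = k in m⁻¹ × 1000):
⟨n⟩ = (1/(Z₂−Z₁)) ∫ n₀ e^(−kZ) dZ = n₀·(e^(−k·Z₁) − e^(−k·Z₂)) / (k·(Z₂−Z₁))
e^(−0.3×0.5) = 0.8607; e^(−0.3×4.1) = 0.2923
⟨n⟩ = 0.39 × (0.8607 − 0.2923) / (0.3 × 3.6) = 0.39 × 0.5263 = 0.2053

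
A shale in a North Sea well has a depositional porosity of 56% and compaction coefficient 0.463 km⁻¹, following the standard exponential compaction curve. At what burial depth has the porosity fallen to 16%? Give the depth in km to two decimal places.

2.71 km

Invert Athy's law: Z = ln(φ₀/φ) / c
Z = ln(0.56/0.16) / 0.463 = ln(3.5) / 0.463 = 1.2528 / 0.463 = 2.706 km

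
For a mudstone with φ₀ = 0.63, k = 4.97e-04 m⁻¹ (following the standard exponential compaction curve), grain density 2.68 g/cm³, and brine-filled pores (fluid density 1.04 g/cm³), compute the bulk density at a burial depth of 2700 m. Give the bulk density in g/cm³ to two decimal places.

2.41 g/cm³

Working in km (1 km = 1000 m; k in km⁻¹ = k in m⁻¹ × 1000):
Porosity at depth: φ = 0.63·exp(−0.497×2.7) = 0.63×0.2613 = 0.1646
Bulk density: ρ_b = (1−φ)ρ_g + φ·ρ_f = 0.8354×2.68 + 0.1646×1.04
       = 2.239 + 0.171 = 2.410 g/cm³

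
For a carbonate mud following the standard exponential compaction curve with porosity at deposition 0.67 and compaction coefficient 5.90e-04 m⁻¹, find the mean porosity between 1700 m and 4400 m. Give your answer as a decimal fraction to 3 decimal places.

Working in km (1 km = 1000 m; β in km⁻¹ = β in m⁻¹ × 1000):
⟨phi⟩ = (1/(z₂−z₁)) ∫ phi₀ e^(−βz) dz = phi₀·(e^(−β·z₁) − e^(−β·z₂)) / (β·(z₂−z₁))
e^(−0.59×1.7) = 0.3668; e^(−0.59×4.4) = 0.0746
⟨phi⟩ = 0.67 × (0.3668 − 0.0746) / (0.59 × 2.7) = 0.67 × 0.1834 = 0.1229

0.123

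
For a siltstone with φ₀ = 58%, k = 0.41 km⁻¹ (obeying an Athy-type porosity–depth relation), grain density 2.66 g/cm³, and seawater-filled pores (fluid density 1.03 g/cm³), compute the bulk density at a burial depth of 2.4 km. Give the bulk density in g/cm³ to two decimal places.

Porosity at depth: φ = 0.58·exp(−0.41×2.4) = 0.58×0.3738 = 0.2168
Bulk density: ρ_b = (1−φ)ρ_g + φ·ρ_f = 0.7832×2.66 + 0.2168×1.03
       = 2.083 + 0.223 = 2.307 g/cm³

2.31 g/cm³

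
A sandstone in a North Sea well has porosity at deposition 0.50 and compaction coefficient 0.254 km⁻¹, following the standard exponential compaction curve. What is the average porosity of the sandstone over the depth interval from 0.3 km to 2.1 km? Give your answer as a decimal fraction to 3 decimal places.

⟨phi⟩ = (1/(Z₂−Z₁)) ∫ phi₀ e^(−kZ) dZ = phi₀·(e^(−k·Z₁) − e^(−k·Z₂)) / (k·(Z₂−Z₁))
e^(−0.254×0.3) = 0.9266; e^(−0.254×2.1) = 0.5866
⟨phi⟩ = 0.5 × (0.9266 − 0.5866) / (0.254 × 1.8) = 0.5 × 0.7437 = 0.3719

0.372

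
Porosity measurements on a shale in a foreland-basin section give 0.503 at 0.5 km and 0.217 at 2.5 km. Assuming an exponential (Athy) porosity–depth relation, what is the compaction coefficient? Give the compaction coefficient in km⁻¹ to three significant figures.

0.420 km⁻¹

Athy: n(d) = n₀ e^(−cd) ⇒ n₁/n₂ = e^{c(d₂−d₁)} ⇒ c = ln(n₁/n₂)/(d₂−d₁)
c = ln(0.503/0.217) / (2.5 − 0.5) = ln(2.318) / 2 = 0.8407 / 2 = 0.4203 km⁻¹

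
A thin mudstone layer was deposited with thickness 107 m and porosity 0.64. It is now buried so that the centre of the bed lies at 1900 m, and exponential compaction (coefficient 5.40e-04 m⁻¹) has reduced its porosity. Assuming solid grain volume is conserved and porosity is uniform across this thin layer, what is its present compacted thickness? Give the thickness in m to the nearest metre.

50 m

Working in km (1 km = 1000 m; β in km⁻¹ = β in m⁻¹ × 1000):
Porosity at 1.9 km: phi = 0.64·exp(−0.54×1.9) = 0.2294
Solid-volume conservation: h(1−phi) = h₀(1−phi₀) ⇒ h = h₀·(1−phi₀)/(1−phi)
h = 0.107 × (1 − 0.64)/(1 − 0.2294) = 0.107 × 0.4672 = 0.0500 km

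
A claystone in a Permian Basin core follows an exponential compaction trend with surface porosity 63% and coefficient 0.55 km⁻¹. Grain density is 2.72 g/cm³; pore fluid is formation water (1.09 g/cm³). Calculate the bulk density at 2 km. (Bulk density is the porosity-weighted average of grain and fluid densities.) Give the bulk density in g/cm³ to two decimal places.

2.38 g/cm³

Porosity at depth: φ = 0.63·exp(−0.55×2) = 0.63×0.3329 = 0.2097
Bulk density: ρ_b = (1−φ)ρ_g + φ·ρ_f = 0.7903×2.72 + 0.2097×1.09
       = 2.150 + 0.229 = 2.378 g/cm³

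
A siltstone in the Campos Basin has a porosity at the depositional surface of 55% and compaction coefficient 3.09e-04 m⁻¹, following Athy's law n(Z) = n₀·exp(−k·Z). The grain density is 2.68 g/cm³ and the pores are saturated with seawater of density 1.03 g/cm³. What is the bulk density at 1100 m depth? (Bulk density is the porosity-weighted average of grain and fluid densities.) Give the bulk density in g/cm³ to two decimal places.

Working in km (1 km = 1000 m; k in km⁻¹ = k in m⁻¹ × 1000):
Porosity at depth: n = 0.55·exp(−0.309×1.1) = 0.55×0.7118 = 0.3915
Bulk density: ρ_b = (1−n)ρ_g + n·ρ_f = 0.6085×2.68 + 0.3915×1.03
       = 1.631 + 0.403 = 2.034 g/cm³

2.03 g/cm³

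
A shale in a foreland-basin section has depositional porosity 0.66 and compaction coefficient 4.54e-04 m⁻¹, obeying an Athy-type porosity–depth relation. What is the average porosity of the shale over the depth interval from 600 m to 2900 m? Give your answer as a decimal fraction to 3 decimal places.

0.312

Working in km (1 km = 1000 m; c in km⁻¹ = c in m⁻¹ × 1000):
⟨φ⟩ = (1/(d₂−d₁)) ∫ φ₀ e^(−cd) dd = φ₀·(e^(−c·d₁) − e^(−c·d₂)) / (c·(d₂−d₁))
e^(−0.454×0.6) = 0.7615; e^(−0.454×2.9) = 0.2680
⟨φ⟩ = 0.66 × (0.7615 − 0.2680) / (0.454 × 2.3) = 0.66 × 0.4726 = 0.3119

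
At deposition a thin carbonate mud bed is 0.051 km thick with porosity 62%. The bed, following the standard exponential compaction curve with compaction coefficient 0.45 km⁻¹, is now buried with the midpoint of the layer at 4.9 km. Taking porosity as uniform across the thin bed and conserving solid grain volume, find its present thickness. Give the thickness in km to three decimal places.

Porosity at 4.9 km: φ = 0.62·exp(−0.45×4.9) = 0.0684
Solid-volume conservation: h(1−φ) = h₀(1−φ₀) ⇒ h = h₀·(1−φ₀)/(1−φ)
h = 0.051 × (1 − 0.62)/(1 − 0.0684) = 0.051 × 0.4079 = 0.0208 km

0.021 km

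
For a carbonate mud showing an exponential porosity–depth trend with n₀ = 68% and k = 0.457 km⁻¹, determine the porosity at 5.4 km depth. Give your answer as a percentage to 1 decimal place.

5.8%

n = n₀·exp(−k·d) = 0.68 × exp(−0.457 × 5.4) = 0.68 × exp(−2.468)
  = 0.68 × 0.0848 = 0.0576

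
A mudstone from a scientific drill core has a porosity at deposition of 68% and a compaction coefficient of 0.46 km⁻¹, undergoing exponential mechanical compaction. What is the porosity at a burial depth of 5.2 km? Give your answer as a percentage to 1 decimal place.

6.2%

n = n₀·exp(−k·z) = 0.68 × exp(−0.46 × 5.2) = 0.68 × exp(−2.392)
  = 0.68 × 0.0914 = 0.0622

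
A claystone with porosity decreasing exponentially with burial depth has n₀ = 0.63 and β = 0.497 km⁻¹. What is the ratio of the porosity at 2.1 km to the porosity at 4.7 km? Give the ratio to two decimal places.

3.64

n(Z₁)/n(Z₂) = e^(−β·Z₁)/e^(−β·Z₂) = e^{β(Z₂−Z₁)}
= exp(0.497 × 2.6) = exp(1.292) = 3.6408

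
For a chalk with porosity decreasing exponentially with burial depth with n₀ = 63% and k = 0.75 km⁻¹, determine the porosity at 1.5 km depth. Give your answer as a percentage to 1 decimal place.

20.5%

n = n₀·exp(−k·d) = 0.63 × exp(−0.75 × 1.5) = 0.63 × exp(−1.125)
  = 0.63 × 0.3247 = 0.2045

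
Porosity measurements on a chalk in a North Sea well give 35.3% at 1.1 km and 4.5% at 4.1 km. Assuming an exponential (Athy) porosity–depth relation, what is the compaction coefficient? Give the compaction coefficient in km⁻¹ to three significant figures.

0.687 km⁻¹

Athy: n(z) = n₀ e^(−kz) ⇒ n₁/n₂ = e^{k(z₂−z₁)} ⇒ k = ln(n₁/n₂)/(z₂−z₁)
k = ln(0.353/0.045) / (4.1 − 1.1) = ln(7.844) / 3 = 2.0598 / 3 = 0.6866 km⁻¹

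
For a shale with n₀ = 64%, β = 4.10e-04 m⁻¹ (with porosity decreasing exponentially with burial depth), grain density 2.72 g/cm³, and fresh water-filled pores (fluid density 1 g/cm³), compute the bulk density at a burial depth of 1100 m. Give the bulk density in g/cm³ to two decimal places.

Working in km (1 km = 1000 m; β in km⁻¹ = β in m⁻¹ × 1000):
Porosity at depth: n = 0.64·exp(−0.41×1.1) = 0.64×0.6370 = 0.4077
Bulk density: ρ_b = (1−n)ρ_g + n·ρ_f = 0.5923×2.72 + 0.4077×1
       = 1.611 + 0.408 = 2.019 g/cm³

2.02 g/cm³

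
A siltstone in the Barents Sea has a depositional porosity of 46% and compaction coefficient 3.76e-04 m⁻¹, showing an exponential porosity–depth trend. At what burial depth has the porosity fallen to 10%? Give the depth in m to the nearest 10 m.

4060 m

Working in km (1 km = 1000 m; c in km⁻¹ = c in m⁻¹ × 1000):
Invert Athy's law: d = ln(φ₀/φ) / c
d = ln(0.46/0.1) / 0.376 = ln(4.6) / 0.376 = 1.5261 / 0.376 = 4.059 km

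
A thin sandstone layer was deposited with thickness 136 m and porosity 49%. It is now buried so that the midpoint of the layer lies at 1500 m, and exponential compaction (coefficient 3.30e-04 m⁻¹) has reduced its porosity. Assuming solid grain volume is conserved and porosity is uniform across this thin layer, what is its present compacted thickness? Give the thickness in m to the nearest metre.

99 m

Working in km (1 km = 1000 m; k in km⁻¹ = k in m⁻¹ × 1000):
Porosity at 1.5 km: phi = 0.49·exp(−0.33×1.5) = 0.2987
Solid-volume conservation: h(1−phi) = h₀(1−phi₀) ⇒ h = h₀·(1−phi₀)/(1−phi)
h = 0.136 × (1 − 0.49)/(1 − 0.2987) = 0.136 × 0.7272 = 0.0989 km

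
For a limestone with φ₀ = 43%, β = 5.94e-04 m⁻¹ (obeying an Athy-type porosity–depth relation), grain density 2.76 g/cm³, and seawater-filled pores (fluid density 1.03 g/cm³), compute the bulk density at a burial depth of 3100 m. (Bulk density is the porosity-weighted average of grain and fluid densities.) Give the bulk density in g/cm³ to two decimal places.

2.64 g/cm³

Working in km (1 km = 1000 m; β in km⁻¹ = β in m⁻¹ × 1000):
Porosity at depth: φ = 0.43·exp(−0.594×3.1) = 0.43×0.1586 = 0.0682
Bulk density: ρ_b = (1−φ)ρ_g + φ·ρ_f = 0.9318×2.76 + 0.0682×1.03
       = 2.572 + 0.070 = 2.642 g/cm³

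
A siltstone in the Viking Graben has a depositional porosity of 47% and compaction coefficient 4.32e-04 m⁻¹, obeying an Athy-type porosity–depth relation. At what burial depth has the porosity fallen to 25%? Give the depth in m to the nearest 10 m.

Working in km (1 km = 1000 m; k in km⁻¹ = k in m⁻¹ × 1000):
Invert Athy's law: z = ln(n₀/n) / k
z = ln(0.47/0.25) / 0.432 = ln(1.88) / 0.432 = 0.6313 / 0.432 = 1.461 km

1460 m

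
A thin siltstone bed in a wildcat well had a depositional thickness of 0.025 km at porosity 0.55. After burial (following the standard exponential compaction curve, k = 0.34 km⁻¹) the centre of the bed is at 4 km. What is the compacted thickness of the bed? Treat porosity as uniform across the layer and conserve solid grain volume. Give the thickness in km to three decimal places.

Porosity at 4 km: φ = 0.55·exp(−0.34×4) = 0.1412
Solid-volume conservation: h(1−φ) = h₀(1−φ₀) ⇒ h = h₀·(1−φ₀)/(1−φ)
h = 0.025 × (1 − 0.55)/(1 − 0.1412) = 0.025 × 0.5240 = 0.0131 km

0.013 km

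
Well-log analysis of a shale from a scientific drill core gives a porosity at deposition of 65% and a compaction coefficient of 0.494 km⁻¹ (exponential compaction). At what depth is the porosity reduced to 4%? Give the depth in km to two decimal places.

Invert Athy's law: Z = ln(φ₀/φ) / β
Z = ln(0.65/0.04) / 0.494 = ln(16.25) / 0.494 = 2.7881 / 0.494 = 5.644 km

5.64 km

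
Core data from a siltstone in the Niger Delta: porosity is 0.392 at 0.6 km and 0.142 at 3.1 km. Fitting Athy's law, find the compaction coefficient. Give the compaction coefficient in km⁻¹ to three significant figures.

0.406 km⁻¹

Athy: φ(d) = φ₀ e^(−βd) ⇒ φ₁/φ₂ = e^{β(d₂−d₁)} ⇒ β = ln(φ₁/φ₂)/(d₂−d₁)
β = ln(0.392/0.142) / (3.1 − 0.6) = ln(2.761) / 2.5 = 1.0154 / 2.5 = 0.4062 km⁻¹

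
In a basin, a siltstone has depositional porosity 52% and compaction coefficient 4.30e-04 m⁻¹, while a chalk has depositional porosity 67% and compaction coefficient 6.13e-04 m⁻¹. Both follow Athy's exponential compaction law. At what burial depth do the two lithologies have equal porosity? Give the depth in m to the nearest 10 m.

1380 m

Working in km (1 km = 1000 m; k in km⁻¹ = k in m⁻¹ × 1000):
Set φ₀ₐ e^(−kₐz) = φ₀ᵦ e^(−kᵦz) ⇒ ln(φ₀ₐ/φ₀ᵦ) = (kₐ − kᵦ)·z
z = ln(0.52/0.67) / (0.43 − 0.613) = -0.2534 / -0.183 = 1.385 km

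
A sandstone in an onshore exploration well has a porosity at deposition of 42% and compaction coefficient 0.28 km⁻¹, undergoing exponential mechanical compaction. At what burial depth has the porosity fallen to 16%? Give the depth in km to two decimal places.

Invert Athy's law: Z = ln(phi₀/phi) / β
Z = ln(0.42/0.16) / 0.28 = ln(2.625) / 0.28 = 0.9651 / 0.28 = 3.447 km

3.45 km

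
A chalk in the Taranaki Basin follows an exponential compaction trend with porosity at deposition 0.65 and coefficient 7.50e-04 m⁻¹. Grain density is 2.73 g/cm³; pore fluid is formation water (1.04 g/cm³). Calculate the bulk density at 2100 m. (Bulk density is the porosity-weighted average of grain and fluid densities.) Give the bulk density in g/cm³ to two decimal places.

2.50 g/cm³

Working in km (1 km = 1000 m; β in km⁻¹ = β in m⁻¹ × 1000):
Porosity at depth: n = 0.65·exp(−0.75×2.1) = 0.65×0.2070 = 0.1346
Bulk density: ρ_b = (1−n)ρ_g + n·ρ_f = 0.8654×2.73 + 0.1346×1.04
       = 2.363 + 0.140 = 2.503 g/cm³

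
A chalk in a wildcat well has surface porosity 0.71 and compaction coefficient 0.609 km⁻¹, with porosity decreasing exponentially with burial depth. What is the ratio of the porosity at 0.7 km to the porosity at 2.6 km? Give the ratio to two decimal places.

n(z₁)/n(z₂) = e^(−β·z₁)/e^(−β·z₂) = e^{β(z₂−z₁)}
= exp(0.609 × 1.9) = exp(1.157) = 3.1807

3.18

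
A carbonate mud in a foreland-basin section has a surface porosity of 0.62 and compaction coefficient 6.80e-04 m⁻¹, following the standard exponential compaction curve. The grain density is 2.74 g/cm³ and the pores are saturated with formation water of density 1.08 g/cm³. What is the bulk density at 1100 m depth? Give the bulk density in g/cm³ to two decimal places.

Working in km (1 km = 1000 m; k in km⁻¹ = k in m⁻¹ × 1000):
Porosity at depth: φ = 0.62·exp(−0.68×1.1) = 0.62×0.4733 = 0.2935
Bulk density: ρ_b = (1−φ)ρ_g + φ·ρ_f = 0.7065×2.74 + 0.2935×1.08
       = 1.936 + 0.317 = 2.253 g/cm³

2.25 g/cm³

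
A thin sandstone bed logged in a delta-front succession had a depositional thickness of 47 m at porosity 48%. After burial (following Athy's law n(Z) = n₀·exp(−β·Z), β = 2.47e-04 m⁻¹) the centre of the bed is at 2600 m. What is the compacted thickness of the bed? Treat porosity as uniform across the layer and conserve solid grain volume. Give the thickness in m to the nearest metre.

33 m

Working in km (1 km = 1000 m; β in km⁻¹ = β in m⁻¹ × 1000):
Porosity at 2.6 km: n = 0.48·exp(−0.247×2.6) = 0.2525
Solid-volume conservation: h(1−n) = h₀(1−n₀) ⇒ h = h₀·(1−n₀)/(1−n)
h = 0.047 × (1 − 0.48)/(1 − 0.2525) = 0.047 × 0.6957 = 0.0327 km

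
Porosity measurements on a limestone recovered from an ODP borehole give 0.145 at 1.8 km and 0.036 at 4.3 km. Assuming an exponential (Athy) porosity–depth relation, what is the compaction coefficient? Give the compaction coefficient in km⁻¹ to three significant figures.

Athy: phi(z) = phi₀ e^(−βz) ⇒ phi₁/phi₂ = e^{β(z₂−z₁)} ⇒ β = ln(phi₁/phi₂)/(z₂−z₁)
β = ln(0.145/0.036) / (4.3 − 1.8) = ln(4.028) / 2.5 = 1.3932 / 2.5 = 0.5573 km⁻¹

0.557 km⁻¹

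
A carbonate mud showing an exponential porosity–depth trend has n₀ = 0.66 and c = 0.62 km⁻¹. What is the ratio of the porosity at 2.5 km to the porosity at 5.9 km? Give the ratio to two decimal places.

n(d₁)/n(d₂) = e^(−c·d₁)/e^(−c·d₂) = e^{c(d₂−d₁)}
= exp(0.62 × 3.4) = exp(2.108) = 8.2318

8.23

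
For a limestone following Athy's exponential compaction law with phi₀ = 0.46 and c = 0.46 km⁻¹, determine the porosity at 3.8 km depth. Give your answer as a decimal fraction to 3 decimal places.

phi = phi₀·exp(−c·Z) = 0.46 × exp(−0.46 × 3.8) = 0.46 × exp(−1.748)
  = 0.46 × 0.1741 = 0.0801

0.080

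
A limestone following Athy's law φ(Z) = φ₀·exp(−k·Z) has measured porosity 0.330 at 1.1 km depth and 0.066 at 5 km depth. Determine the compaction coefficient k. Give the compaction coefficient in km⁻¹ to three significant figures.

0.413 km⁻¹

Athy: φ(Z) = φ₀ e^(−kZ) ⇒ φ₁/φ₂ = e^{k(Z₂−Z₁)} ⇒ k = ln(φ₁/φ₂)/(Z₂−Z₁)
k = ln(0.33/0.066) / (5 − 1.1) = ln(5) / 3.9 = 1.6094 / 3.9 = 0.4127 km⁻¹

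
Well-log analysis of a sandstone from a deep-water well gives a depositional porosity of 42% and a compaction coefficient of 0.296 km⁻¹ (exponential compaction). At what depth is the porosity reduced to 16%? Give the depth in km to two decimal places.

3.26 km

Invert Athy's law: d = ln(n₀/n) / k
d = ln(0.42/0.16) / 0.296 = ln(2.625) / 0.296 = 0.9651 / 0.296 = 3.260 km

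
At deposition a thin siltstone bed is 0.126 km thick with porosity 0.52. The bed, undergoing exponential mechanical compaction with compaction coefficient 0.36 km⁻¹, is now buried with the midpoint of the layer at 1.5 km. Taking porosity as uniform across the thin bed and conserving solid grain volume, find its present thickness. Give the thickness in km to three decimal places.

0.087 km

Porosity at 1.5 km: φ = 0.52·exp(−0.36×1.5) = 0.3030
Solid-volume conservation: h(1−φ) = h₀(1−φ₀) ⇒ h = h₀·(1−φ₀)/(1−φ)
h = 0.126 × (1 − 0.52)/(1 − 0.3030) = 0.126 × 0.6887 = 0.0868 km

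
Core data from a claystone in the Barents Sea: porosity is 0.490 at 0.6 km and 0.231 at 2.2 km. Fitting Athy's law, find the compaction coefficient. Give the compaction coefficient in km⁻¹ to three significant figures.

0.470 km⁻¹

Athy: phi(z) = phi₀ e^(−βz) ⇒ phi₁/phi₂ = e^{β(z₂−z₁)} ⇒ β = ln(phi₁/phi₂)/(z₂−z₁)
β = ln(0.49/0.231) / (2.2 − 0.6) = ln(2.121) / 1.6 = 0.7520 / 1.6 = 0.47 km⁻¹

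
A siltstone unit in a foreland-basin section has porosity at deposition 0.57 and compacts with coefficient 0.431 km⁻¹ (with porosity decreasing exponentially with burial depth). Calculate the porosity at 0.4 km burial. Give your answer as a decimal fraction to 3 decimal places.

n = n₀·exp(−k·d) = 0.57 × exp(−0.431 × 0.4) = 0.57 × exp(−0.1724)
  = 0.57 × 0.8416 = 0.4797

0.480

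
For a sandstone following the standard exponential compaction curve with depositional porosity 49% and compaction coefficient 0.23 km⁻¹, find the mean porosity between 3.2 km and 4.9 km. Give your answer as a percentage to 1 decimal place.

⟨φ⟩ = (1/(Z₂−Z₁)) ∫ φ₀ e^(−βZ) dZ = φ₀·(e^(−β·Z₁) − e^(−β·Z₂)) / (β·(Z₂−Z₁))
e^(−0.23×3.2) = 0.4790; e^(−0.23×4.9) = 0.3240
⟨φ⟩ = 0.49 × (0.4790 − 0.3240) / (0.23 × 1.7) = 0.49 × 0.3965 = 0.1943

19.4%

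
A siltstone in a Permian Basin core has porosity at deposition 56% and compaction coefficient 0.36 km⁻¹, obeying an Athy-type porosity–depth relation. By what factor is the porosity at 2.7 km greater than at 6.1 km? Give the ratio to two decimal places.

phi(z₁)/phi(z₂) = e^(−c·z₁)/e^(−c·z₂) = e^{c(z₂−z₁)}
= exp(0.36 × 3.4) = exp(1.224) = 3.4008

3.40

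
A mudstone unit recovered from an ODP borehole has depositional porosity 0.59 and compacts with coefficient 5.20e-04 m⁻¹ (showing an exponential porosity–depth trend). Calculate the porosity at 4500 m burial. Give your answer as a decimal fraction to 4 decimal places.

Working in km (1 km = 1000 m; k in km⁻¹ = k in m⁻¹ × 1000):
n = n₀·exp(−k·d) = 0.59 × exp(−0.52 × 4.5) = 0.59 × exp(−2.34)
  = 0.59 × 0.0963 = 0.0568

0.0568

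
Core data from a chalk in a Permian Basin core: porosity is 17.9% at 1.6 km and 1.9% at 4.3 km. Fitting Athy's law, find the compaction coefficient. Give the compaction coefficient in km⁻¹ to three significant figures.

Athy: φ(d) = φ₀ e^(−cd) ⇒ φ₁/φ₂ = e^{c(d₂−d₁)} ⇒ c = ln(φ₁/φ₂)/(d₂−d₁)
c = ln(0.179/0.019) / (4.3 − 1.6) = ln(9.421) / 2.7 = 2.2429 / 2.7 = 0.8307 km⁻¹

0.831 km⁻¹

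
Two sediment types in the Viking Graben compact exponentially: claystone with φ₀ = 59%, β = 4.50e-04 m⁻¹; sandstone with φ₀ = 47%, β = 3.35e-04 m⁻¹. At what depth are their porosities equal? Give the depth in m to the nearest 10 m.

1980 m

Working in km (1 km = 1000 m; β in km⁻¹ = β in m⁻¹ × 1000):
Set φ₀ₐ e^(−βₐZ) = φ₀ᵦ e^(−βᵦZ) ⇒ ln(φ₀ₐ/φ₀ᵦ) = (βₐ − βᵦ)·Z
Z = ln(0.59/0.47) / (0.45 − 0.335) = 0.2274 / 0.115 = 1.977 km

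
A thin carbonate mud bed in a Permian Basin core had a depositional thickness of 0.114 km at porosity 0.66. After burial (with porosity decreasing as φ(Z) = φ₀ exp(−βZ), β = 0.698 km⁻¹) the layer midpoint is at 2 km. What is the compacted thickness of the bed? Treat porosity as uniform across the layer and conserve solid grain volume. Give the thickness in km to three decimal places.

0.046 km

Porosity at 2 km: φ = 0.66·exp(−0.698×2) = 0.1634
Solid-volume conservation: h(1−φ) = h₀(1−φ₀) ⇒ h = h₀·(1−φ₀)/(1−φ)
h = 0.114 × (1 − 0.66)/(1 − 0.1634) = 0.114 × 0.4064 = 0.0463 km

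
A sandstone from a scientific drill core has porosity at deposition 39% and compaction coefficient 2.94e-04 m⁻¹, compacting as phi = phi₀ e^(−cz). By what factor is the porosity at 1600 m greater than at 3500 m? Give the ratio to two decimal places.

1.75

Working in km (1 km = 1000 m; c in km⁻¹ = c in m⁻¹ × 1000):
phi(z₁)/phi(z₂) = e^(−c·z₁)/e^(−c·z₂) = e^{c(z₂−z₁)}
= exp(0.294 × 1.9) = exp(0.5586) = 1.7482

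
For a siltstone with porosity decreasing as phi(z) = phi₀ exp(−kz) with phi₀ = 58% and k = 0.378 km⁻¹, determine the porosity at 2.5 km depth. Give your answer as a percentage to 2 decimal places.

phi = phi₀·exp(−k·z) = 0.58 × exp(−0.378 × 2.5) = 0.58 × exp(−0.945)
  = 0.58 × 0.3887 = 0.2254

22.54%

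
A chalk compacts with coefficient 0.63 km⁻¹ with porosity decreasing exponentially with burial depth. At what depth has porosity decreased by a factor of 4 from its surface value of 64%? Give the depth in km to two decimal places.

2.20 km

n/n₀ = 1/4 ⇒ exp(−k·Z) = 1/4 ⇒ Z = ln(4) / k
Z = 1.3863 / 0.63 = 2.200 km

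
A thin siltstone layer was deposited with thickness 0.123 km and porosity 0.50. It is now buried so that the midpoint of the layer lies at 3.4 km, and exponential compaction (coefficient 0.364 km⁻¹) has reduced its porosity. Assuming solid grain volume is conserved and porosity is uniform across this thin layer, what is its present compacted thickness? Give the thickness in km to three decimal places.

Porosity at 3.4 km: phi = 0.5·exp(−0.364×3.4) = 0.1450
Solid-volume conservation: h(1−phi) = h₀(1−phi₀) ⇒ h = h₀·(1−phi₀)/(1−phi)
h = 0.123 × (1 − 0.5)/(1 − 0.1450) = 0.123 × 0.5848 = 0.0719 km

0.072 km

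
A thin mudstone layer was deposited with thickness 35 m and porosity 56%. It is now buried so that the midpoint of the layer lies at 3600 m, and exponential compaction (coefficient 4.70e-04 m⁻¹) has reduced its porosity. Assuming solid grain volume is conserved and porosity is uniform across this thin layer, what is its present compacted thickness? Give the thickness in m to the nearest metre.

Working in km (1 km = 1000 m; c in km⁻¹ = c in m⁻¹ × 1000):
Porosity at 3.6 km: φ = 0.56·exp(−0.47×3.6) = 0.1031
Solid-volume conservation: h(1−φ) = h₀(1−φ₀) ⇒ h = h₀·(1−φ₀)/(1−φ)
h = 0.035 × (1 − 0.56)/(1 − 0.1031) = 0.035 × 0.4906 = 0.0172 km

17 m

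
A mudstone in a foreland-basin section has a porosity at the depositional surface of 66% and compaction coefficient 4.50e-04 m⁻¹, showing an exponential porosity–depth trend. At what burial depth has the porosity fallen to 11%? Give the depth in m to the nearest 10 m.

3980 m

Working in km (1 km = 1000 m; k in km⁻¹ = k in m⁻¹ × 1000):
Invert Athy's law: d = ln(n₀/n) / k
d = ln(0.66/0.11) / 0.45 = ln(6) / 0.45 = 1.7918 / 0.45 = 3.982 km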